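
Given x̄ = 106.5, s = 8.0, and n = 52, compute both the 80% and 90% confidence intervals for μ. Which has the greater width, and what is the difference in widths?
90% CI is wider by 0.84

df = 51
80% CI: t* = 1.298, (105.06, 107.94), width = 2 · t* · s/√n = 2.88
90% CI: t* = 1.675, (104.64, 108.36), width = 2 · t* · s/√n = 3.72

The 90% CI is wider by 3.72 - 2.88 = 0.84.
Higher confidence requires a wider interval.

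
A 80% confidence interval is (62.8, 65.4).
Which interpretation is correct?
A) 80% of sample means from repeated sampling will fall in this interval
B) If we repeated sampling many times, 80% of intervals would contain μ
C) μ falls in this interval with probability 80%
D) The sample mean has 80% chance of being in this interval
B

A) Wrong — coverage applies to intervals containing μ, not to future x̄ values.
B) Correct — this is the frequentist long-run coverage interpretation.
C) Wrong — μ is fixed; the randomness lives in the interval, not in μ.
D) Wrong — x̄ is observed and sits in the interval by construction.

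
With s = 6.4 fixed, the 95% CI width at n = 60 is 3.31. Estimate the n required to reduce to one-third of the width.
n ≈ 540

CI width ∝ 1/√n
To reduce width by factor 3, need √n to grow by 3 → need 3² = 9 times as many samples.

Current: n = 60, width = 3.31
New: n = 540, width ≈ 1.08

Width reduced by factor of 3.31/1.08 = 3.06.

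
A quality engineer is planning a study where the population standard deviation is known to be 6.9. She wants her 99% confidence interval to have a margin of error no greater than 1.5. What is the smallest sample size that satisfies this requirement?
n ≥ 141

For margin E ≤ 1.5:
n ≥ (z* · σ / E)²
n ≥ (2.576 · 6.9 / 1.5)²
n ≥ 140.41

Minimum n = 141 (rounding up)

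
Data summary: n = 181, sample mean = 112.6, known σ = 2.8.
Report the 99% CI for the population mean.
(112.06, 113.14)

z-interval (σ known):
z* = 2.576 for 99% confidence

Margin of error = z* · σ/√n = 2.576 · 2.8/√181 = 0.54

CI: (112.6 - 0.54, 112.6 + 0.54) = (112.06, 113.14)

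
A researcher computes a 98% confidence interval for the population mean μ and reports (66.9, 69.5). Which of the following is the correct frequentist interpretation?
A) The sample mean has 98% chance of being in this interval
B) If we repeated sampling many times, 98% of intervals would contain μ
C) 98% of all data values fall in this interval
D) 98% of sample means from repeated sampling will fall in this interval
B

A) Wrong — x̄ is observed and sits in the interval by construction.
B) Correct — this is the frequentist long-run coverage interpretation.
C) Wrong — a CI is about the parameter μ, not individual data values.
D) Wrong — coverage applies to intervals containing μ, not to future x̄ values.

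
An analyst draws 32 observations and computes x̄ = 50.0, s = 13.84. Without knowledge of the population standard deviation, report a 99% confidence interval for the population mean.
(43.29, 56.71)

t-interval (σ unknown):
df = n - 1 = 31
t* = 2.744 for 99% confidence

Margin of error = t* · s/√n = 2.744 · 13.84/√32 = 6.71

CI: (43.29, 56.71)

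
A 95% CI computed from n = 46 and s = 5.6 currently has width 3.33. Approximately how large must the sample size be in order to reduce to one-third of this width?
n ≈ 414

CI width ∝ 1/√n
To reduce width by factor 3, need √n to grow by 3 → need 3² = 9 times as many samples.

Current: n = 46, width = 3.33
New: n = 414, width ≈ 1.08

Width reduced by factor of 3.33/1.08 = 3.08.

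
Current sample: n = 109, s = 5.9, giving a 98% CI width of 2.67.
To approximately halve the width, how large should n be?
n ≈ 436

CI width ∝ 1/√n
To reduce width by factor 2, need √n to grow by 2 → need 2² = 4 times as many samples.

Current: n = 109, width = 2.67
New: n = 436, width ≈ 1.32

Width reduced by factor of 2.67/1.32 = 2.02.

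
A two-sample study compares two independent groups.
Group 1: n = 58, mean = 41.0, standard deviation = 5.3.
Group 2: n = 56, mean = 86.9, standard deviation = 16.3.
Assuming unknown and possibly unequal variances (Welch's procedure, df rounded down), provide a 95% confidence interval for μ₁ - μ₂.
(-50.47, -41.33)

Difference: x̄₁ - x̄₂ = -45.90
SE = √(s₁²/n₁ + s₂²/n₂) = √(5.3²/58 + 16.3²/56) = 2.2867
df = 66.14 → 66 (Welch–Satterthwaite, rounded down)
t* = 1.997

CI: -45.90 ± 1.997 · 2.2867 = -45.90 ± 4.57 = (-50.47, -41.33)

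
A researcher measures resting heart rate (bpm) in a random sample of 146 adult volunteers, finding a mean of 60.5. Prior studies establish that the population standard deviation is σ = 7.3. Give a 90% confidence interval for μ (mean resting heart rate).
(59.51, 61.49)

z-interval (σ known):
z* = 1.645 for 90% confidence

Margin of error = z* · σ/√n = 1.645 · 7.3/√146 = 0.99

CI: (60.5 - 0.99, 60.5 + 0.99) = (59.51, 61.49)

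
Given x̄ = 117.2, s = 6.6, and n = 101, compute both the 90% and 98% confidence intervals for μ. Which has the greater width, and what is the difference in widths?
98% CI is wider by 0.92

df = 100
90% CI: t* = 1.660, (116.11, 118.29), width = 2 · t* · s/√n = 2.18
98% CI: t* = 2.364, (115.65, 118.75), width = 2 · t* · s/√n = 3.10

The 98% CI is wider by 3.10 - 2.18 = 0.92.
Higher confidence requires a wider interval.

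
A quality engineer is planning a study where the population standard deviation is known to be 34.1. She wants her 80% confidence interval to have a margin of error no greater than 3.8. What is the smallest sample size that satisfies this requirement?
n ≥ 133

For margin E ≤ 3.8:
n ≥ (z* · σ / E)²
n ≥ (1.282 · 34.1 / 3.8)²
n ≥ 132.35

Minimum n = 133 (rounding up)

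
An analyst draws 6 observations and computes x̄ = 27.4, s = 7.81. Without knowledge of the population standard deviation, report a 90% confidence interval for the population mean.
(20.98, 33.82)

t-interval (σ unknown):
df = n - 1 = 5
t* = 2.015 for 90% confidence

Margin of error = t* · s/√n = 2.015 · 7.81/√6 = 6.42

CI: (20.98, 33.82)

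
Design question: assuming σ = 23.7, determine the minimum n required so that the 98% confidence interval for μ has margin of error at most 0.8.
n ≥ 4749

For margin E ≤ 0.8:
n ≥ (z* · σ / E)²
n ≥ (2.326 · 23.7 / 0.8)²
n ≥ 4748.28

Minimum n = 4749 (rounding up)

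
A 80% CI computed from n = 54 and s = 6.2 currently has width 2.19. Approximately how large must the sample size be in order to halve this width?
n ≈ 216

CI width ∝ 1/√n
To reduce width by factor 2, need √n to grow by 2 → need 2² = 4 times as many samples.

Current: n = 54, width = 2.19
New: n = 216, width ≈ 1.09

Width reduced by factor of 2.19/1.09 = 2.01.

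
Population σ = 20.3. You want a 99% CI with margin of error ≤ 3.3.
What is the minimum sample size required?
n ≥ 252

For margin E ≤ 3.3:
n ≥ (z* · σ / E)²
n ≥ (2.576 · 20.3 / 3.3)²
n ≥ 251.11

Minimum n = 252 (rounding up)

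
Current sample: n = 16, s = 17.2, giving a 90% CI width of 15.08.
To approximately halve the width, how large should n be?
n ≈ 64

CI width ∝ 1/√n
To reduce width by factor 2, need √n to grow by 2 → need 2² = 4 times as many samples.

Current: n = 16, width = 15.08
New: n = 64, width ≈ 7.18

Width reduced by factor of 15.08/7.18 = 2.10.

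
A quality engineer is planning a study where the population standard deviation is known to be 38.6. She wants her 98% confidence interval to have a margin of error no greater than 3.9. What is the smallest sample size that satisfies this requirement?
n ≥ 530

For margin E ≤ 3.9:
n ≥ (z* · σ / E)²
n ≥ (2.326 · 38.6 / 3.9)²
n ≥ 529.99

Minimum n = 530 (rounding up)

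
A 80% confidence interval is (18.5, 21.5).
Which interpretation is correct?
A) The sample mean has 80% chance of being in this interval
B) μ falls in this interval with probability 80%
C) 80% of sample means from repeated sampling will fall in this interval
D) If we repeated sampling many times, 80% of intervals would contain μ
D

A) Wrong — x̄ is observed and sits in the interval by construction.
B) Wrong — μ is fixed; the randomness lives in the interval, not in μ.
C) Wrong — coverage applies to intervals containing μ, not to future x̄ values.
D) Correct — this is the frequentist long-run coverage interpretation.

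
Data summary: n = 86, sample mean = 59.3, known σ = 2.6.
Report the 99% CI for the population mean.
(58.58, 60.02)

z-interval (σ known):
z* = 2.576 for 99% confidence

Margin of error = z* · σ/√n = 2.576 · 2.6/√86 = 0.72

CI: (59.3 - 0.72, 59.3 + 0.72) = (58.58, 60.02)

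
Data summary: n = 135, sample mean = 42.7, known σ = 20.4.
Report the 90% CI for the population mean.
(39.81, 45.59)

z-interval (σ known):
z* = 1.645 for 90% confidence

Margin of error = z* · σ/√n = 1.645 · 20.4/√135 = 2.89

CI: (42.7 - 2.89, 42.7 + 2.89) = (39.81, 45.59)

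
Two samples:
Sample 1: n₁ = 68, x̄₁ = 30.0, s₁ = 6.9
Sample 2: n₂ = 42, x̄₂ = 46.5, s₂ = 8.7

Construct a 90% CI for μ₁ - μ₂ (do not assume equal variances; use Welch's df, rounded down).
(-19.14, -13.86)

Difference: x̄₁ - x̄₂ = -16.50
SE = √(s₁²/n₁ + s₂²/n₂) = √(6.9²/68 + 8.7²/42) = 1.5819
df = 72.36 → 72 (Welch–Satterthwaite, rounded down)
t* = 1.666

CI: -16.50 ± 1.666 · 1.5819 = -16.50 ± 2.64 = (-19.14, -13.86)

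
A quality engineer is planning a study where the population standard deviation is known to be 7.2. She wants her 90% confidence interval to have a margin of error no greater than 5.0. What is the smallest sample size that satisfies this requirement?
n ≥ 6

For margin E ≤ 5.0:
n ≥ (z* · σ / E)²
n ≥ (1.645 · 7.2 / 5.0)²
n ≥ 5.61

Minimum n = 6 (rounding up)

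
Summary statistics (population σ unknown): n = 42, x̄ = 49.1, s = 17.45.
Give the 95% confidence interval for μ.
(43.66, 54.54)

t-interval (σ unknown):
df = n - 1 = 41
t* = 2.020 for 95% confidence

Margin of error = t* · s/√n = 2.020 · 17.45/√42 = 5.44

CI: (43.66, 54.54)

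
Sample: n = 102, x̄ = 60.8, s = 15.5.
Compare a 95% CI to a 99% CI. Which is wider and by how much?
99% CI is wider by 1.97

df = 101
95% CI: t* = 1.984, (57.76, 63.84), width = 2 · t* · s/√n = 6.09
99% CI: t* = 2.625, (56.77, 64.83), width = 2 · t* · s/√n = 8.06

The 99% CI is wider by 8.06 - 6.09 = 1.97.
Higher confidence requires a wider interval.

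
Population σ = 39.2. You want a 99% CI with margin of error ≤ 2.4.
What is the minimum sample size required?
n ≥ 1771

For margin E ≤ 2.4:
n ≥ (z* · σ / E)²
n ≥ (2.576 · 39.2 / 2.4)²
n ≥ 1770.28

Minimum n = 1771 (rounding up)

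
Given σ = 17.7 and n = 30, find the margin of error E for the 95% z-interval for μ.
Margin of error = 6.33

Margin of error = z* · σ/√n
= 1.960 · 17.7/√30
= 1.960 · 17.7/5.4772
= 6.33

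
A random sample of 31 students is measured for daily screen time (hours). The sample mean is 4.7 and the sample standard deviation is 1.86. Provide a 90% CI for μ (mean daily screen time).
(4.13, 5.27)

t-interval (σ unknown):
df = n - 1 = 30
t* = 1.697 for 90% confidence

Margin of error = t* · s/√n = 1.697 · 1.86/√31 = 0.57

CI: (4.13, 5.27)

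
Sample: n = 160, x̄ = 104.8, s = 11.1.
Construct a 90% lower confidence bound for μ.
μ ≥ 103.67

Lower bound (one-sided):
t* = 1.287 (one-sided for 90%)
Lower bound = x̄ - t* · s/√n = 104.8 - 1.287 · 11.1/√160 = 103.67

We are 90% confident that μ ≥ 103.67.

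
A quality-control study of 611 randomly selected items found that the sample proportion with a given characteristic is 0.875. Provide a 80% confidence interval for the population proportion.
(0.858, 0.892)

Proportion CI:
SE = √(p̂(1-p̂)/n) = √(0.875 · 0.125 / 611) = 0.01338

z* = 1.282
Margin = z* · SE = 1.282 · 0.01338 = 0.0172

CI: 0.875 ± 0.0172 = (0.858, 0.892)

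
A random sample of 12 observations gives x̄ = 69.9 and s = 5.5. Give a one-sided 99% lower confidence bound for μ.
μ ≥ 65.58

Lower bound (one-sided):
t* = 2.718 (one-sided for 99%)
Lower bound = x̄ - t* · s/√n = 69.9 - 2.718 · 5.5/√12 = 65.58

We are 99% confident that μ ≥ 65.58.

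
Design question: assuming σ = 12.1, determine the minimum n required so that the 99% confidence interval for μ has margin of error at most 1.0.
n ≥ 972

For margin E ≤ 1.0:
n ≥ (z* · σ / E)²
n ≥ (2.576 · 12.1 / 1.0)²
n ≥ 971.54

Minimum n = 972 (rounding up)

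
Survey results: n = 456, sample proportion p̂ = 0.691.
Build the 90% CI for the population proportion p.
(0.655, 0.727)

Proportion CI:
SE = √(p̂(1-p̂)/n) = √(0.691 · 0.309 / 456) = 0.02164

z* = 1.645
Margin = z* · SE = 1.645 · 0.02164 = 0.0356

CI: 0.691 ± 0.0356 = (0.655, 0.727)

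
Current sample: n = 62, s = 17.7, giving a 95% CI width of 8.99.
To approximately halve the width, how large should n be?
n ≈ 248

CI width ∝ 1/√n
To reduce width by factor 2, need √n to grow by 2 → need 2² = 4 times as many samples.

Current: n = 62, width = 8.99
New: n = 248, width ≈ 4.43

Width reduced by factor of 8.99/4.43 = 2.03.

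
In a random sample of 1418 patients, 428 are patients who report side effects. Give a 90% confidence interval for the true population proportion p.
(0.282, 0.322)

Proportion CI:
p̂ = 428/1418 = 0.30183
SE = √(p̂(1-p̂)/n) = √(0.30183 · 0.69817 / 1418) = 0.01219

z* = 1.645
Margin = z* · SE = 1.645 · 0.01219 = 0.0201

CI: 0.30183 ± 0.0201 = (0.282, 0.322)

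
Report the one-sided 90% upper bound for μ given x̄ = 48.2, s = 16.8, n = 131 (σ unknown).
μ ≤ 50.09

Upper bound (one-sided):
t* = 1.288 (one-sided for 90%)
Upper bound = x̄ + t* · s/√n = 48.2 + 1.288 · 16.8/√131 = 50.09

We are 90% confident that μ ≤ 50.09.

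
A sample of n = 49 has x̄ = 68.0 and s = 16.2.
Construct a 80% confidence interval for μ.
(64.99, 71.01)

t-interval (σ unknown):
df = n - 1 = 48
t* = 1.299 for 80% confidence

Margin of error = t* · s/√n = 1.299 · 16.2/√49 = 3.01

CI: (64.99, 71.01)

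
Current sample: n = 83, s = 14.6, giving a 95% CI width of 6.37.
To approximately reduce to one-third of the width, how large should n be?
n ≈ 747

CI width ∝ 1/√n
To reduce width by factor 3, need √n to grow by 3 → need 3² = 9 times as many samples.

Current: n = 83, width = 6.37
New: n = 747, width ≈ 2.10

Width reduced by factor of 6.37/2.10 = 3.03.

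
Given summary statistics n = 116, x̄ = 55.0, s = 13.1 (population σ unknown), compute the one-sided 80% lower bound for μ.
μ ≥ 53.97

Lower bound (one-sided):
t* = 0.845 (one-sided for 80%)
Lower bound = x̄ - t* · s/√n = 55.0 - 0.845 · 13.1/√116 = 53.97

We are 80% confident that μ ≥ 53.97.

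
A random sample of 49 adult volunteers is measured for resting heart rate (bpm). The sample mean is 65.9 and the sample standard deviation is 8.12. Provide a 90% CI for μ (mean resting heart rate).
(63.95, 67.85)

t-interval (σ unknown):
df = n - 1 = 48
t* = 1.677 for 90% confidence

Margin of error = t* · s/√n = 1.677 · 8.12/√49 = 1.95

CI: (63.95, 67.85)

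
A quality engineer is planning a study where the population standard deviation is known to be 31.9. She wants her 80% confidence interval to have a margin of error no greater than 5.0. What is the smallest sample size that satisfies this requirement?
n ≥ 67

For margin E ≤ 5.0:
n ≥ (z* · σ / E)²
n ≥ (1.282 · 31.9 / 5.0)²
n ≥ 66.90

Minimum n = 67 (rounding up)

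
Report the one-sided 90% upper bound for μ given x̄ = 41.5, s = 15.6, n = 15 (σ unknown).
μ ≤ 46.92

Upper bound (one-sided):
t* = 1.345 (one-sided for 90%)
Upper bound = x̄ + t* · s/√n = 41.5 + 1.345 · 15.6/√15 = 46.92

We are 90% confident that μ ≤ 46.92.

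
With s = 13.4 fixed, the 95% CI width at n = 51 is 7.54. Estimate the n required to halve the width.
n ≈ 204

CI width ∝ 1/√n
To reduce width by factor 2, need √n to grow by 2 → need 2² = 4 times as many samples.

Current: n = 51, width = 7.54
New: n = 204, width ≈ 3.70

Width reduced by factor of 7.54/3.70 = 2.04.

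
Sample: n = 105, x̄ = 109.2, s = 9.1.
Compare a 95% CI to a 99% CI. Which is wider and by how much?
99% CI is wider by 1.14

df = 104
95% CI: t* = 1.983, (107.44, 110.96), width = 2 · t* · s/√n = 3.52
99% CI: t* = 2.624, (106.87, 111.53), width = 2 · t* · s/√n = 4.66

The 99% CI is wider by 4.66 - 3.52 = 1.14.
Higher confidence requires a wider interval.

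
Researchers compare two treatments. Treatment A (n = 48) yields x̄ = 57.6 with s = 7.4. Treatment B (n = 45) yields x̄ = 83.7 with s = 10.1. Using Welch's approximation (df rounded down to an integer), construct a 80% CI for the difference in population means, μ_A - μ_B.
(-28.49, -23.71)

Difference: x̄₁ - x̄₂ = -26.10
SE = √(s₁²/n₁ + s₂²/n₂) = √(7.4²/48 + 10.1²/45) = 1.8460
df = 80.37 → 80 (Welch–Satterthwaite, rounded down)
t* = 1.292

CI: -26.10 ± 1.292 · 1.8460 = -26.10 ± 2.39 = (-28.49, -23.71)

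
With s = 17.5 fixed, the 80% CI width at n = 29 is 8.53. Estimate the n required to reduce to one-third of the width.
n ≈ 261

CI width ∝ 1/√n
To reduce width by factor 3, need √n to grow by 3 → need 3² = 9 times as many samples.

Current: n = 29, width = 8.53
New: n = 261, width ≈ 2.78

Width reduced by factor of 8.53/2.78 = 3.07.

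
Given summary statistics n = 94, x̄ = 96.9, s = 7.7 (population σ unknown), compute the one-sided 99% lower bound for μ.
μ ≥ 95.02

Lower bound (one-sided):
t* = 2.367 (one-sided for 99%)
Lower bound = x̄ - t* · s/√n = 96.9 - 2.367 · 7.7/√94 = 95.02

We are 99% confident that μ ≥ 95.02.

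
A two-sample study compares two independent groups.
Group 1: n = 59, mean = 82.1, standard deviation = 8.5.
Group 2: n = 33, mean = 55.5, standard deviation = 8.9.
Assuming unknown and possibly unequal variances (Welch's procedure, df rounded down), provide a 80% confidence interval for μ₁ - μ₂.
(24.13, 29.07)

Difference: x̄₁ - x̄₂ = 26.60
SE = √(s₁²/n₁ + s₂²/n₂) = √(8.5²/59 + 8.9²/33) = 1.9039
df = 63.82 → 63 (Welch–Satterthwaite, rounded down)
t* = 1.295

CI: 26.60 ± 1.295 · 1.9039 = 26.60 ± 2.47 = (24.13, 29.07)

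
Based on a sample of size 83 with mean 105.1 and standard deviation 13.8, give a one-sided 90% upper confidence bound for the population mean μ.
μ ≤ 107.06

Upper bound (one-sided):
t* = 1.292 (one-sided for 90%)
Upper bound = x̄ + t* · s/√n = 105.1 + 1.292 · 13.8/√83 = 107.06

We are 90% confident that μ ≤ 107.06.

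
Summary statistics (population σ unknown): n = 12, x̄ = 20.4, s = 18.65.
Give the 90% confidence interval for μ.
(10.73, 30.07)

t-interval (σ unknown):
df = n - 1 = 11
t* = 1.796 for 90% confidence

Margin of error = t* · s/√n = 1.796 · 18.65/√12 = 9.67

CI: (10.73, 30.07)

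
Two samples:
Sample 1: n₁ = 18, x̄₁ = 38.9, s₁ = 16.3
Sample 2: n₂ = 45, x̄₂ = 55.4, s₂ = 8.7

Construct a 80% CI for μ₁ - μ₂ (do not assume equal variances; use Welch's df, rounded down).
(-21.87, -11.13)

Difference: x̄₁ - x̄₂ = -16.50
SE = √(s₁²/n₁ + s₂²/n₂) = √(16.3²/18 + 8.7²/45) = 4.0549
df = 20.99 → 20 (Welch–Satterthwaite, rounded down)
t* = 1.325

CI: -16.50 ± 1.325 · 4.0549 = -16.50 ± 5.37 = (-21.87, -11.13)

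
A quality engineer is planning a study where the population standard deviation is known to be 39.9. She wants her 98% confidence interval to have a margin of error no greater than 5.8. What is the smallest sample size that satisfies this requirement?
n ≥ 257

For margin E ≤ 5.8:
n ≥ (z* · σ / E)²
n ≥ (2.326 · 39.9 / 5.8)²
n ≥ 256.04

Minimum n = 257 (rounding up)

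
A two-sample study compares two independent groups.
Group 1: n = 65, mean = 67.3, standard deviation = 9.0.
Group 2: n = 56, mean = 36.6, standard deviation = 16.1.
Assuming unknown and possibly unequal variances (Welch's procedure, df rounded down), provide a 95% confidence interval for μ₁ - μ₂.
(25.88, 35.52)

Difference: x̄₁ - x̄₂ = 30.70
SE = √(s₁²/n₁ + s₂²/n₂) = √(9.0²/65 + 16.1²/56) = 2.4238
df = 83.41 → 83 (Welch–Satterthwaite, rounded down)
t* = 1.989

CI: 30.70 ± 1.989 · 2.4238 = 30.70 ± 4.82 = (25.88, 35.52)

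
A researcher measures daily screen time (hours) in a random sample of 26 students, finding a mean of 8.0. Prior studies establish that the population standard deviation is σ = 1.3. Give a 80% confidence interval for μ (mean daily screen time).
(7.67, 8.33)

z-interval (σ known):
z* = 1.282 for 80% confidence

Margin of error = z* · σ/√n = 1.282 · 1.3/√26 = 0.33

CI: (8.0 - 0.33, 8.0 + 0.33) = (7.67, 8.33)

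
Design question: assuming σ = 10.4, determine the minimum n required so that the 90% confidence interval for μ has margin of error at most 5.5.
n ≥ 10

For margin E ≤ 5.5:
n ≥ (z* · σ / E)²
n ≥ (1.645 · 10.4 / 5.5)²
n ≥ 9.68

Minimum n = 10 (rounding up)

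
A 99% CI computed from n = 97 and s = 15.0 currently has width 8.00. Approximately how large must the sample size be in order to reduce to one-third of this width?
n ≈ 873

CI width ∝ 1/√n
To reduce width by factor 3, need √n to grow by 3 → need 3² = 9 times as many samples.

Current: n = 97, width = 8.00
New: n = 873, width ≈ 2.62

Width reduced by factor of 8.00/2.62 = 3.05.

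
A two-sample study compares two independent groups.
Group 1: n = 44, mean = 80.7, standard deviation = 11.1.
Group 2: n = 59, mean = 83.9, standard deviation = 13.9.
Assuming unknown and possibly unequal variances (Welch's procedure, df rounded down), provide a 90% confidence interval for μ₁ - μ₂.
(-7.29, 0.89)

Difference: x̄₁ - x̄₂ = -3.20
SE = √(s₁²/n₁ + s₂²/n₂) = √(11.1²/44 + 13.9²/59) = 2.4647
df = 100.49 → 100 (Welch–Satterthwaite, rounded down)
t* = 1.660

CI: -3.20 ± 1.660 · 2.4647 = -3.20 ± 4.09 = (-7.29, 0.89)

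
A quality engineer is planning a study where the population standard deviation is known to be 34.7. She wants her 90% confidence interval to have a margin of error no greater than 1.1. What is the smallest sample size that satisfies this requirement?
n ≥ 2693

For margin E ≤ 1.1:
n ≥ (z* · σ / E)²
n ≥ (1.645 · 34.7 / 1.1)²
n ≥ 2692.81

Minimum n = 2693 (rounding up)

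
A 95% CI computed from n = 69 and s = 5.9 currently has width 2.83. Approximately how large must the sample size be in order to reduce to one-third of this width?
n ≈ 621

CI width ∝ 1/√n
To reduce width by factor 3, need √n to grow by 3 → need 3² = 9 times as many samples.

Current: n = 69, width = 2.83
New: n = 621, width ≈ 0.93

Width reduced by factor of 2.83/0.93 = 3.04.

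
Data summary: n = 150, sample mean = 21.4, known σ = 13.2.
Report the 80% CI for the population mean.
(20.02, 22.78)

z-interval (σ known):
z* = 1.282 for 80% confidence

Margin of error = z* · σ/√n = 1.282 · 13.2/√150 = 1.38

CI: (21.4 - 1.38, 21.4 + 1.38) = (20.02, 22.78)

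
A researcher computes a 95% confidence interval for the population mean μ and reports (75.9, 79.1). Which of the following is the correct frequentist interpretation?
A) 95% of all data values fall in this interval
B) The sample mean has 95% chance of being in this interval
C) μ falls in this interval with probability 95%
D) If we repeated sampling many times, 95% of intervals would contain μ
D

A) Wrong — a CI is about the parameter μ, not individual data values.
B) Wrong — x̄ is observed and sits in the interval by construction.
C) Wrong — μ is fixed; the randomness lives in the interval, not in μ.
D) Correct — this is the frequentist long-run coverage interpretation.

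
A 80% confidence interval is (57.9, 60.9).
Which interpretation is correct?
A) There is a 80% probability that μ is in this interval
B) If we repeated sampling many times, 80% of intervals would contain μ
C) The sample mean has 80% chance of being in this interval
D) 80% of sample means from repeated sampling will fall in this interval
B

A) Wrong — μ is fixed; the randomness lives in the interval, not in μ.
B) Correct — this is the frequentist long-run coverage interpretation.
C) Wrong — x̄ is observed and sits in the interval by construction.
D) Wrong — coverage applies to intervals containing μ, not to future x̄ values.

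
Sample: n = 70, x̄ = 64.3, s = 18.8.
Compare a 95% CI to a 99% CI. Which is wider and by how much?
99% CI is wider by 2.93

df = 69
95% CI: t* = 1.995, (59.82, 68.78), width = 2 · t* · s/√n = 8.97
99% CI: t* = 2.649, (58.35, 70.25), width = 2 · t* · s/√n = 11.90

The 99% CI is wider by 11.90 - 8.97 = 2.93.
Higher confidence requires a wider interval.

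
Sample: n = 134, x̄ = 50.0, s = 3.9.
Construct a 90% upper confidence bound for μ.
μ ≤ 50.43

Upper bound (one-sided):
t* = 1.288 (one-sided for 90%)
Upper bound = x̄ + t* · s/√n = 50.0 + 1.288 · 3.9/√134 = 50.43

We are 90% confident that μ ≤ 50.43.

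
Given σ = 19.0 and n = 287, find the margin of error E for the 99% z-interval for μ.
Margin of error = 2.89

Margin of error = z* · σ/√n
= 2.576 · 19.0/√287
= 2.576 · 19.0/16.9411
= 2.89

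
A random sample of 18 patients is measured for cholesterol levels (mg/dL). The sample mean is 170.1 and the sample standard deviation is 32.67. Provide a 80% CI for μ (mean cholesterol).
(159.84, 180.36)

t-interval (σ unknown):
df = n - 1 = 17
t* = 1.333 for 80% confidence

Margin of error = t* · s/√n = 1.333 · 32.67/√18 = 10.26

CI: (159.84, 180.36)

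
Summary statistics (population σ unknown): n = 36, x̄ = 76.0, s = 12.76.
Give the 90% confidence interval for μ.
(72.41, 79.59)

t-interval (σ unknown):
df = n - 1 = 35
t* = 1.690 for 90% confidence

Margin of error = t* · s/√n = 1.690 · 12.76/√36 = 3.59

CI: (72.41, 79.59)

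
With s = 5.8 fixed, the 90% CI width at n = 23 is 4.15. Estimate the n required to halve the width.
n ≈ 92

CI width ∝ 1/√n
To reduce width by factor 2, need √n to grow by 2 → need 2² = 4 times as many samples.

Current: n = 23, width = 4.15
New: n = 92, width ≈ 2.01

Width reduced by factor of 4.15/2.01 = 2.06.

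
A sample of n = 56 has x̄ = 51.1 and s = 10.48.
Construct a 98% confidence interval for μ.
(47.74, 54.46)

t-interval (σ unknown):
df = n - 1 = 55
t* = 2.396 for 98% confidence

Margin of error = t* · s/√n = 2.396 · 10.48/√56 = 3.36

CI: (47.74, 54.46)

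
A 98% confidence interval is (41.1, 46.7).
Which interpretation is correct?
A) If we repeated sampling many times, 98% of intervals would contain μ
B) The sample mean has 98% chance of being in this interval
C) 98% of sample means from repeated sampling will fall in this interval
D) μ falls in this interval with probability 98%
A

A) Correct — this is the frequentist long-run coverage interpretation.
B) Wrong — x̄ is observed and sits in the interval by construction.
C) Wrong — coverage applies to intervals containing μ, not to future x̄ values.
D) Wrong — μ is fixed; the randomness lives in the interval, not in μ.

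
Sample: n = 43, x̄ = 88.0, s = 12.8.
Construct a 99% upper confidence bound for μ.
μ ≤ 92.72

Upper bound (one-sided):
t* = 2.418 (one-sided for 99%)
Upper bound = x̄ + t* · s/√n = 88.0 + 2.418 · 12.8/√43 = 92.72

We are 99% confident that μ ≤ 92.72.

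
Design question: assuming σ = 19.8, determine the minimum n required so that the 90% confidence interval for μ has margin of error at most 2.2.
n ≥ 220

For margin E ≤ 2.2:
n ≥ (z* · σ / E)²
n ≥ (1.645 · 19.8 / 2.2)²
n ≥ 219.19

Minimum n = 220 (rounding up)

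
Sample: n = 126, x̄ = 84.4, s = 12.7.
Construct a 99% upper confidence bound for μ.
μ ≤ 87.07

Upper bound (one-sided):
t* = 2.357 (one-sided for 99%)
Upper bound = x̄ + t* · s/√n = 84.4 + 2.357 · 12.7/√126 = 87.07

We are 99% confident that μ ≤ 87.07.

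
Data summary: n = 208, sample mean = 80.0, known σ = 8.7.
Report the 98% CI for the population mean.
(78.60, 81.40)

z-interval (σ known):
z* = 2.326 for 98% confidence

Margin of error = z* · σ/√n = 2.326 · 8.7/√208 = 1.40

CI: (80.0 - 1.40, 80.0 + 1.40) = (78.60, 81.40)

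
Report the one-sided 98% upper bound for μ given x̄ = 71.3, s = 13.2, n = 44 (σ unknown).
μ ≤ 75.51

Upper bound (one-sided):
t* = 2.118 (one-sided for 98%)
Upper bound = x̄ + t* · s/√n = 71.3 + 2.118 · 13.2/√44 = 75.51

We are 98% confident that μ ≤ 75.51.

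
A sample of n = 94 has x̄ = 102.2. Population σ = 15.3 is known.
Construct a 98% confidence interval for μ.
(98.53, 105.87)

z-interval (σ known):
z* = 2.326 for 98% confidence

Margin of error = z* · σ/√n = 2.326 · 15.3/√94 = 3.67

CI: (102.2 - 3.67, 102.2 + 3.67) = (98.53, 105.87)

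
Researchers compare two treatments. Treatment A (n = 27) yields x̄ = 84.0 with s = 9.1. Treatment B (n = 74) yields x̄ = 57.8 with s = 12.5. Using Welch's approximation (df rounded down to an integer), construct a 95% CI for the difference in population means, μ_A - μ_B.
(21.65, 30.75)

Difference: x̄₁ - x̄₂ = 26.20
SE = √(s₁²/n₁ + s₂²/n₂) = √(9.1²/27 + 12.5²/74) = 2.2756
df = 63.42 → 63 (Welch–Satterthwaite, rounded down)
t* = 1.998

CI: 26.20 ± 1.998 · 2.2756 = 26.20 ± 4.55 = (21.65, 30.75)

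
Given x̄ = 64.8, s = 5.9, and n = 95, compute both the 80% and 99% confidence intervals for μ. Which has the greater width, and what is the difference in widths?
99% CI is wider by 1.62

df = 94
80% CI: t* = 1.291, (64.02, 65.58), width = 2 · t* · s/√n = 1.56
99% CI: t* = 2.629, (63.21, 66.39), width = 2 · t* · s/√n = 3.18

The 99% CI is wider by 3.18 - 1.56 = 1.62.
Higher confidence requires a wider interval.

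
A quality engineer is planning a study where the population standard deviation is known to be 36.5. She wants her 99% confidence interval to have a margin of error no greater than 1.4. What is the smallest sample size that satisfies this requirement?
n ≥ 4511

For margin E ≤ 1.4:
n ≥ (z* · σ / E)²
n ≥ (2.576 · 36.5 / 1.4)²
n ≥ 4510.47

Minimum n = 4511 (rounding up)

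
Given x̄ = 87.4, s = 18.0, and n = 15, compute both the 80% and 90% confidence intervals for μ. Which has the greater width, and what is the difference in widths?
90% CI is wider by 3.87

df = 14
80% CI: t* = 1.345, (81.15, 93.65), width = 2 · t* · s/√n = 12.50
90% CI: t* = 1.761, (79.22, 95.58), width = 2 · t* · s/√n = 16.37

The 90% CI is wider by 16.37 - 12.50 = 3.87.
Higher confidence requires a wider interval.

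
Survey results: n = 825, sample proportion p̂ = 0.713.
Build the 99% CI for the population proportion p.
(0.672, 0.754)

Proportion CI:
SE = √(p̂(1-p̂)/n) = √(0.713 · 0.287 / 825) = 0.01575

z* = 2.576
Margin = z* · SE = 2.576 · 0.01575 = 0.0406

CI: 0.713 ± 0.0406 = (0.672, 0.754)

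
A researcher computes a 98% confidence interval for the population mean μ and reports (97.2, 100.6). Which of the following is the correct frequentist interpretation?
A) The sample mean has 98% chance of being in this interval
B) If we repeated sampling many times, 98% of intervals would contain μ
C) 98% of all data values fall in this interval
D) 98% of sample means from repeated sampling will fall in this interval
B

A) Wrong — x̄ is observed and sits in the interval by construction.
B) Correct — this is the frequentist long-run coverage interpretation.
C) Wrong — a CI is about the parameter μ, not individual data values.
D) Wrong — coverage applies to intervals containing μ, not to future x̄ values.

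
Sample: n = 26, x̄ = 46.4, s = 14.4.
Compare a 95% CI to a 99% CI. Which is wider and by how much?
99% CI is wider by 4.10

df = 25
95% CI: t* = 2.060, (40.58, 52.22), width = 2 · t* · s/√n = 11.64
99% CI: t* = 2.787, (38.53, 54.27), width = 2 · t* · s/√n = 15.74

The 99% CI is wider by 15.74 - 11.64 = 4.10.
Higher confidence requires a wider interval.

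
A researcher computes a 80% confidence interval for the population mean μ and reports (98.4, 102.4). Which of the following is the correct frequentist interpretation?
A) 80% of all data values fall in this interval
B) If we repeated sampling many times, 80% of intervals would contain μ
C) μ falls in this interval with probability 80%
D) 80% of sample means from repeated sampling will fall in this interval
B

A) Wrong — a CI is about the parameter μ, not individual data values.
B) Correct — this is the frequentist long-run coverage interpretation.
C) Wrong — μ is fixed; the randomness lives in the interval, not in μ.
D) Wrong — coverage applies to intervals containing μ, not to future x̄ values.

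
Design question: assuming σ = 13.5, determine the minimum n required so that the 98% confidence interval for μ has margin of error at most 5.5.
n ≥ 33

For margin E ≤ 5.5:
n ≥ (z* · σ / E)²
n ≥ (2.326 · 13.5 / 5.5)²
n ≥ 32.60

Minimum n = 33 (rounding up)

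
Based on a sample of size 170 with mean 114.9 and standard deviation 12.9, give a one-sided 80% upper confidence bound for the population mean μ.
μ ≤ 115.74

Upper bound (one-sided):
t* = 0.844 (one-sided for 80%)
Upper bound = x̄ + t* · s/√n = 114.9 + 0.844 · 12.9/√170 = 115.74

We are 80% confident that μ ≤ 115.74.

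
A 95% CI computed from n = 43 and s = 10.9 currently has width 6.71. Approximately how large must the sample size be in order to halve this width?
n ≈ 172

CI width ∝ 1/√n
To reduce width by factor 2, need √n to grow by 2 → need 2² = 4 times as many samples.

Current: n = 43, width = 6.71
New: n = 172, width ≈ 3.28

Width reduced by factor of 6.71/3.28 = 2.05.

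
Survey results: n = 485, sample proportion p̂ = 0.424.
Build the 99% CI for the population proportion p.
(0.366, 0.482)

Proportion CI:
SE = √(p̂(1-p̂)/n) = √(0.424 · 0.576 / 485) = 0.02244

z* = 2.576
Margin = z* · SE = 2.576 · 0.02244 = 0.0578

CI: 0.424 ± 0.0578 = (0.366, 0.482)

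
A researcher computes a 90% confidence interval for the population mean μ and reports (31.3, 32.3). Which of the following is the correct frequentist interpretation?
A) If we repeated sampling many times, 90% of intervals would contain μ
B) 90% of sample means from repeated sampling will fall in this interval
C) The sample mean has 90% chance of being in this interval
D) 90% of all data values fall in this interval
A

A) Correct — this is the frequentist long-run coverage interpretation.
B) Wrong — coverage applies to intervals containing μ, not to future x̄ values.
C) Wrong — x̄ is observed and sits in the interval by construction.
D) Wrong — a CI is about the parameter μ, not individual data values.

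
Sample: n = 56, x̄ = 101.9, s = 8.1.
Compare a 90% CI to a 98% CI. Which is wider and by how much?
98% CI is wider by 1.57

df = 55
90% CI: t* = 1.673, (100.09, 103.71), width = 2 · t* · s/√n = 3.62
98% CI: t* = 2.396, (99.31, 104.49), width = 2 · t* · s/√n = 5.19

The 98% CI is wider by 5.19 - 3.62 = 1.57.
Higher confidence requires a wider interval.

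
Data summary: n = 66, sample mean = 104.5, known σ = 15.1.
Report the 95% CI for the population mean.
(100.86, 108.14)

z-interval (σ known):
z* = 1.960 for 95% confidence

Margin of error = z* · σ/√n = 1.960 · 15.1/√66 = 3.64

CI: (104.5 - 3.64, 104.5 + 3.64) = (100.86, 108.14)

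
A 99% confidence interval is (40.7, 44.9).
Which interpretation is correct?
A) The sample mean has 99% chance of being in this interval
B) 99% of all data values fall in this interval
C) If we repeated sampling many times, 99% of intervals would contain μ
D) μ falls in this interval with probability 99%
C

A) Wrong — x̄ is observed and sits in the interval by construction.
B) Wrong — a CI is about the parameter μ, not individual data values.
C) Correct — this is the frequentist long-run coverage interpretation.
D) Wrong — μ is fixed; the randomness lives in the interval, not in μ.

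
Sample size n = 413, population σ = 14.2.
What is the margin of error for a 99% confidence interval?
Margin of error = 1.80

Margin of error = z* · σ/√n
= 2.576 · 14.2/√413
= 2.576 · 14.2/20.3224
= 1.80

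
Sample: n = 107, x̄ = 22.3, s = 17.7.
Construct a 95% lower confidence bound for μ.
μ ≥ 19.46

Lower bound (one-sided):
t* = 1.659 (one-sided for 95%)
Lower bound = x̄ - t* · s/√n = 22.3 - 1.659 · 17.7/√107 = 19.46

We are 95% confident that μ ≥ 19.46.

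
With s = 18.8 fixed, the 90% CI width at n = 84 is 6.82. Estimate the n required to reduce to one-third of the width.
n ≈ 756

CI width ∝ 1/√n
To reduce width by factor 3, need √n to grow by 3 → need 3² = 9 times as many samples.

Current: n = 84, width = 6.82
New: n = 756, width ≈ 2.25

Width reduced by factor of 6.82/2.25 = 3.03.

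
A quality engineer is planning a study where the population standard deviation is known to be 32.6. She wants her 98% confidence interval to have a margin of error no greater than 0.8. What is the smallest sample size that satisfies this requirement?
n ≥ 8985

For margin E ≤ 0.8:
n ≥ (z* · σ / E)²
n ≥ (2.326 · 32.6 / 0.8)²
n ≥ 8984.10

Minimum n = 8985 (rounding up)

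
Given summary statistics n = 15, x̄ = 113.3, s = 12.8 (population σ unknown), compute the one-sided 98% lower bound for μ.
μ ≥ 105.82

Lower bound (one-sided):
t* = 2.264 (one-sided for 98%)
Lower bound = x̄ - t* · s/√n = 113.3 - 2.264 · 12.8/√15 = 105.82

We are 98% confident that μ ≥ 105.82.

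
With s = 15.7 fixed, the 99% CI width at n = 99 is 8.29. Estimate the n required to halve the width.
n ≈ 396

CI width ∝ 1/√n
To reduce width by factor 2, need √n to grow by 2 → need 2² = 4 times as many samples.

Current: n = 99, width = 8.29
New: n = 396, width ≈ 4.08

Width reduced by factor of 8.29/4.08 = 2.03.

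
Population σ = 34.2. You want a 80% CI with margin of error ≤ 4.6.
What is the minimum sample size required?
n ≥ 91

For margin E ≤ 4.6:
n ≥ (z* · σ / E)²
n ≥ (1.282 · 34.2 / 4.6)²
n ≥ 90.85

Minimum n = 91 (rounding up)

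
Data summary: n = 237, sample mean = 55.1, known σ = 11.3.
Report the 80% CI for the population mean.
(54.16, 56.04)

z-interval (σ known):
z* = 1.282 for 80% confidence

Margin of error = z* · σ/√n = 1.282 · 11.3/√237 = 0.94

CI: (55.1 - 0.94, 55.1 + 0.94) = (54.16, 56.04)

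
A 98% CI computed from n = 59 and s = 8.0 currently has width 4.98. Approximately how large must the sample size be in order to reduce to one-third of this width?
n ≈ 531

CI width ∝ 1/√n
To reduce width by factor 3, need √n to grow by 3 → need 3² = 9 times as many samples.

Current: n = 59, width = 4.98
New: n = 531, width ≈ 1.62

Width reduced by factor of 4.98/1.62 = 3.07.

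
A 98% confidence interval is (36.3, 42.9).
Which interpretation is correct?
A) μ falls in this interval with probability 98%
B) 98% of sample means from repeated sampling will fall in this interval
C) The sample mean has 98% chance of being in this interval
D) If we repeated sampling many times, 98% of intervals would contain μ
D

A) Wrong — μ is fixed; the randomness lives in the interval, not in μ.
B) Wrong — coverage applies to intervals containing μ, not to future x̄ values.
C) Wrong — x̄ is observed and sits in the interval by construction.
D) Correct — this is the frequentist long-run coverage interpretation.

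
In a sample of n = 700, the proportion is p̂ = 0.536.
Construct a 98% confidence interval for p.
(0.492, 0.580)

Proportion CI:
SE = √(p̂(1-p̂)/n) = √(0.536 · 0.464 / 700) = 0.01885

z* = 2.326
Margin = z* · SE = 2.326 · 0.01885 = 0.0438

CI: 0.536 ± 0.0438 = (0.492, 0.580)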